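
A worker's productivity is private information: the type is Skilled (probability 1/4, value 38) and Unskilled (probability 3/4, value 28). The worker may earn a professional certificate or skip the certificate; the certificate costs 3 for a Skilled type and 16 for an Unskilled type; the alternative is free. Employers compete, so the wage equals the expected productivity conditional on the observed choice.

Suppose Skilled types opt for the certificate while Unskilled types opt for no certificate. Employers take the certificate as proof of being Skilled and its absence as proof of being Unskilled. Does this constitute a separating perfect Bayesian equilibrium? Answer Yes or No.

Under these beliefs, the certificate earns wage 38 and no certificate earns wage 28.
Skilled: the certificate nets 38 − 3 = 35; no certificate nets 28. Skilled prefers the certificate.
Unskilled: the certificate nets 38 − 16 = 22; no certificate nets 28. Unskilled prefers no certificate.
Neither type deviates, so the separating profile is an equilibrium.

Yes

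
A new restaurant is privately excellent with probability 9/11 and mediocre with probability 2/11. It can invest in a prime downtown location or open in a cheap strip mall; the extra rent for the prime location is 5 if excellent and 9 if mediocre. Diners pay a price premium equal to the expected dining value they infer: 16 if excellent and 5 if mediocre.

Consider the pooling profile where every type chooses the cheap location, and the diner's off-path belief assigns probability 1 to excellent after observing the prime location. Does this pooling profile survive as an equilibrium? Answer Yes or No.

On path, the diner holds the prior and pays 9/11·16 + 2/11·5 = 14. Off path (the prime location), believing excellent, it pays 16.
excellent: the cheap location nets 14; the prime location nets 16 − 5 = 11. excellent stays.
mediocre: the cheap location nets 14; the prime location nets 16 − 9 = 7. mediocre stays.
No type deviates, so pooling is sustained.

Yes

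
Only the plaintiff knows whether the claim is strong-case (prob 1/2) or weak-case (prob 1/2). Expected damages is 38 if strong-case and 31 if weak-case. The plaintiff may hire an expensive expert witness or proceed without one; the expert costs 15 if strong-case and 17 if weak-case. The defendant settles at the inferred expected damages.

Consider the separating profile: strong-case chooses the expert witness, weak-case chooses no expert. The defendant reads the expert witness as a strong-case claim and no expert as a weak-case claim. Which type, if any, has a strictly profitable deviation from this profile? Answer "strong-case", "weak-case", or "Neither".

strong-case

The expert witness pays 38; no expert pays 31.
strong-case: assigned the expert witness, nets 38 − 15 = 23; deviating to no expert nets 31.
weak-case: assigned no expert, nets 31; deviating to the expert witness nets 38 − 17 = 21.
The strong-case type gains 8 by deviating.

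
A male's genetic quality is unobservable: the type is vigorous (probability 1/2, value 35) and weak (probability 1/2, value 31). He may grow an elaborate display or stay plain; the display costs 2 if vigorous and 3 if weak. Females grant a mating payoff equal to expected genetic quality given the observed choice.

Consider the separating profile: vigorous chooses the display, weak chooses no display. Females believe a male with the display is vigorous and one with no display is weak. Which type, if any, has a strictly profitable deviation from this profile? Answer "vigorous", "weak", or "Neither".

weak

The display pays 35; no display pays 31.
vigorous: assigned the display, nets 35 − 2 = 33; deviating to no display nets 31.
weak: assigned no display, nets 31; deviating to the display nets 35 − 3 = 32.
The weak type gains 1 by deviating.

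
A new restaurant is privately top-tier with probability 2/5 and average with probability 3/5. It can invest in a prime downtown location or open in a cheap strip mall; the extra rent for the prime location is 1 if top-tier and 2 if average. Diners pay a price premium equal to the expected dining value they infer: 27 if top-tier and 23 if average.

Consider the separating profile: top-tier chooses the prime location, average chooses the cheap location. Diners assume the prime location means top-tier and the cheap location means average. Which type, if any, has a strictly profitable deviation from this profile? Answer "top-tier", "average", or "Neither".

The prime location pays 27; the cheap location pays 23.
top-tier: assigned the prime location, nets 27 − 1 = 26; deviating to the cheap location nets 23.
average: assigned the cheap location, nets 23; deviating to the prime location nets 27 − 2 = 25.
The average type gains 2 by deviating.

average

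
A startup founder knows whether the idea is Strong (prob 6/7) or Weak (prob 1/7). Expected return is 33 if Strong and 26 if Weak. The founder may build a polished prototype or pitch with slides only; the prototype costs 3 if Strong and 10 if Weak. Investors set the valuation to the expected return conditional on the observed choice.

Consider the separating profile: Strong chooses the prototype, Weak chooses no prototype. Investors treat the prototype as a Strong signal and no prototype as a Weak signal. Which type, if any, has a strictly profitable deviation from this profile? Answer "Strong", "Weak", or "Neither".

Neither

The prototype pays 33; no prototype pays 26.
Strong: assigned the prototype, nets 33 − 3 = 30; deviating to no prototype nets 26.
Weak: assigned no prototype, nets 26; deviating to the prototype nets 33 − 10 = 23.
Both types strictly prefer their assigned action; no profitable deviation.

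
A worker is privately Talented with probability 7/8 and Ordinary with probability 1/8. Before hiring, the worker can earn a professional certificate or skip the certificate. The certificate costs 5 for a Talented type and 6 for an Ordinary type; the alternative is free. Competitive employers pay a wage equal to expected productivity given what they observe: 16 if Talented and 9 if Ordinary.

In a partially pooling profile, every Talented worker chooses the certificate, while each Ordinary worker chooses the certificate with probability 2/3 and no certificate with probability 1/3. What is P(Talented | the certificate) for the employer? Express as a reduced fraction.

P(the certificate) = (7/8)·1 + (1/8)·(2/3) = 23/24.
By Bayes' rule, P(Talented | the certificate) = (7/8) / (23/24) = 21/23.

21/23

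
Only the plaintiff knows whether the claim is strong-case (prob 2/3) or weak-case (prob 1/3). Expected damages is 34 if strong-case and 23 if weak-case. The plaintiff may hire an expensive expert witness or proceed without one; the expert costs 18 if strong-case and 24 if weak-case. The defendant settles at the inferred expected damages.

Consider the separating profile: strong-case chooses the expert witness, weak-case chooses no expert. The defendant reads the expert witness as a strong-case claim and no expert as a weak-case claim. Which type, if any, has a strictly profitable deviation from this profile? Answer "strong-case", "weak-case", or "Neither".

strong-case

The expert witness pays 34; no expert pays 23.
strong-case: assigned the expert witness, nets 34 − 18 = 16; deviating to no expert nets 23.
weak-case: assigned no expert, nets 23; deviating to the expert witness nets 34 − 24 = 10.
The strong-case type gains 7 by deviating.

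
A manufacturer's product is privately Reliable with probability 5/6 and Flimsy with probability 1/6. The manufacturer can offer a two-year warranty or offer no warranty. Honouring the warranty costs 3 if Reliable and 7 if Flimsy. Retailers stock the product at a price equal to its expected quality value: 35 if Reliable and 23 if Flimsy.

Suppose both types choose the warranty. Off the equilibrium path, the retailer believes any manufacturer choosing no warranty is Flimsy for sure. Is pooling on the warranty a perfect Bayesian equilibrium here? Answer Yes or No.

On path, the retailer holds the prior and pays 5/6·35 + 1/6·23 = 33. Off path (no warranty), believing Flimsy, it pays 23.
Reliable: the warranty nets 33 − 3 = 30; no warranty nets 23. Reliable stays.
Flimsy: the warranty nets 33 − 7 = 26; no warranty nets 23. Flimsy stays.
No type deviates, so pooling is sustained.

Yes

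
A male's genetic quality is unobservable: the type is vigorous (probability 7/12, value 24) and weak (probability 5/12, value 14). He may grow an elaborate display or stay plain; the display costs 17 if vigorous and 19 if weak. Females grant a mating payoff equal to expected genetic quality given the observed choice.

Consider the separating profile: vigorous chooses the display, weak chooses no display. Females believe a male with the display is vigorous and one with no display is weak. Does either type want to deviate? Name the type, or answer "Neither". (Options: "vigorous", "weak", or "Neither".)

vigorous

The display pays 24; no display pays 14.
vigorous: assigned the display, nets 24 − 17 = 7; deviating to no display nets 14.
weak: assigned no display, nets 14; deviating to the display nets 24 − 19 = 5.
The vigorous type gains 7 by deviating.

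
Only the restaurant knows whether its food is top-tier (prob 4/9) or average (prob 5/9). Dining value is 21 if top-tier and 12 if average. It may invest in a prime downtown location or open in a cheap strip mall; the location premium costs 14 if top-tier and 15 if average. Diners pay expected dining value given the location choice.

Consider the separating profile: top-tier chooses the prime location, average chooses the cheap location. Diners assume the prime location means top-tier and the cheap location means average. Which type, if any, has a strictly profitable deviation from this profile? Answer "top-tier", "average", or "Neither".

The prime location pays 21; the cheap location pays 12.
top-tier: assigned the prime location, nets 21 − 14 = 7; deviating to the cheap location nets 12.
average: assigned the cheap location, nets 12; deviating to the prime location nets 21 − 15 = 6.
The top-tier type gains 5 by deviating.

top-tier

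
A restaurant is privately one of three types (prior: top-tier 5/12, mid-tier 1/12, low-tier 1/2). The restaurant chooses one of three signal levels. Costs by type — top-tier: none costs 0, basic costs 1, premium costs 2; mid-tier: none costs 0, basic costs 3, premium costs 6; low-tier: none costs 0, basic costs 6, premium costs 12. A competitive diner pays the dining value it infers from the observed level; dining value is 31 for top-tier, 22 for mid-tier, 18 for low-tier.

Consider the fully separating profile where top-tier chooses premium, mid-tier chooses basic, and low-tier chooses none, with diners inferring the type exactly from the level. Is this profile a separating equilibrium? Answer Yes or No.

Separating price premiums: premium → 31, basic → 22, none → 18.
top-tier (assigned premium): none: 18 − 0 = 18; basic: 22 − 1 = 21; premium: 31 − 2 = 29. top-tier stays.
mid-tier (assigned basic): none: 18 − 0 = 18; basic: 22 − 3 = 19; premium: 31 − 6 = 25. mid-tier prefers premium.
low-tier (assigned none): none: 18 − 0 = 18; basic: 22 − 6 = 16; premium: 31 − 12 = 19. low-tier prefers premium.
At least one type deviates; the separating profile fails.

No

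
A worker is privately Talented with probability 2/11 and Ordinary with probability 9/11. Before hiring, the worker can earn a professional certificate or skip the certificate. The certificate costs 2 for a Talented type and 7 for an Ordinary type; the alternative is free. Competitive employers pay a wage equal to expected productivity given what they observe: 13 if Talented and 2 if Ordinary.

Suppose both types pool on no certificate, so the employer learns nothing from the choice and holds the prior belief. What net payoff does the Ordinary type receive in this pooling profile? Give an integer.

Pooled wage = 2/11·13 + 9/11·2 = 4.
Ordinary pays no cost for no certificate, so net payoff = 4.

4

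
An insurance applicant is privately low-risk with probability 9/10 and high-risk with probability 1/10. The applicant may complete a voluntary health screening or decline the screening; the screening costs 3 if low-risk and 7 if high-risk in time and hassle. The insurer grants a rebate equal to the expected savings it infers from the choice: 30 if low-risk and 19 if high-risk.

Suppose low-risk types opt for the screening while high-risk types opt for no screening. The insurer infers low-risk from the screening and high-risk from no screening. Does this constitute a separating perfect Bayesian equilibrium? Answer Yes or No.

No

Under these beliefs, the screening earns rebate 30 and no screening earns rebate 19.
low-risk: the screening nets 30 − 3 = 27; no screening nets 19. low-risk prefers the screening.
high-risk: the screening nets 30 − 7 = 23; no screening nets 19. high-risk would deviate to the screening.
high-risk has a profitable deviation, so the profile is not an equilibrium.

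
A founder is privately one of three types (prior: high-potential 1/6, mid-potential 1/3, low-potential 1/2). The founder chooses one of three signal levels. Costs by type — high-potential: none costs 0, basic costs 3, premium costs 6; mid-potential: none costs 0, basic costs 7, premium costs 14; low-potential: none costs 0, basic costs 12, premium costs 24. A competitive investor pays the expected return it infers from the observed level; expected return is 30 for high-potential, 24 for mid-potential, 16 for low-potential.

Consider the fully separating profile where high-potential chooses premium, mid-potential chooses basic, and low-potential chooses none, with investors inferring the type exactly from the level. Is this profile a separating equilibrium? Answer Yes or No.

Yes

Separating valuations: premium → 30, basic → 24, none → 16.
high-potential (assigned premium): none: 16 − 0 = 16; basic: 24 − 3 = 21; premium: 30 − 6 = 24. high-potential stays.
mid-potential (assigned basic): none: 16 − 0 = 16; basic: 24 − 7 = 17; premium: 30 − 14 = 16. mid-potential stays.
low-potential (assigned none): none: 16 − 0 = 16; basic: 24 − 12 = 12; premium: 30 − 24 = 6. low-potential stays.
Every type prefers its assigned level; separation holds.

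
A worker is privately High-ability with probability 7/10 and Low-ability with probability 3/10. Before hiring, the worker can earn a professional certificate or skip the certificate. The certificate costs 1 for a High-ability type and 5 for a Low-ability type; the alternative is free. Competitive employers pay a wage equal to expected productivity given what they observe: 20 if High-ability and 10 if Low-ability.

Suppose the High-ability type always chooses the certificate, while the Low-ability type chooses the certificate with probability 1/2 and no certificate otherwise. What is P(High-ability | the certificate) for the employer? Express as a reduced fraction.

P(the certificate) = (7/10)·1 + (3/10)·(1/2) = 17/20.
By Bayes' rule, P(High-ability | the certificate) = (7/10) / (17/20) = 14/17.

14/17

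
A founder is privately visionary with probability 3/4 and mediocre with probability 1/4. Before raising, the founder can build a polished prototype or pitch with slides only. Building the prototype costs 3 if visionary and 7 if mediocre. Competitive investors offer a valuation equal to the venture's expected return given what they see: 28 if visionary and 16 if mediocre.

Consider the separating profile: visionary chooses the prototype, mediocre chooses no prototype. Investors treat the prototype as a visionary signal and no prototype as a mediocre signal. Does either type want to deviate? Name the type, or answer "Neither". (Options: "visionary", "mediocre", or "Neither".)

The prototype pays 28; no prototype pays 16.
visionary: assigned the prototype, nets 28 − 3 = 25; deviating to no prototype nets 16.
mediocre: assigned no prototype, nets 16; deviating to the prototype nets 28 − 7 = 21.
The mediocre type gains 5 by deviating.

mediocre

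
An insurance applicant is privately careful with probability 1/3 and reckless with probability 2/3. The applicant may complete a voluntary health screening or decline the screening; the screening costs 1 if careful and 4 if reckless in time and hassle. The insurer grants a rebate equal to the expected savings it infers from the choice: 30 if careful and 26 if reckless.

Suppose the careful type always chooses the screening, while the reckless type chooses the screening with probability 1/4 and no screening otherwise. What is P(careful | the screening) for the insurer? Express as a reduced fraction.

2/3

P(the screening) = (1/3)·1 + (2/3)·(1/4) = 1/2.
By Bayes' rule, P(careful | the screening) = (1/3) / (1/2) = 2/3.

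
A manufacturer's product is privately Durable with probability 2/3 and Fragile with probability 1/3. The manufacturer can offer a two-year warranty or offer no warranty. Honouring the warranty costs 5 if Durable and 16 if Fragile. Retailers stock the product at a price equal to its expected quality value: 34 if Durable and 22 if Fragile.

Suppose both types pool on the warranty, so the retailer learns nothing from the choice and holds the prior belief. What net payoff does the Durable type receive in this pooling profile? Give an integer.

25

Pooled price = 2/3·34 + 1/3·22 = 30.
Durable pays cost 5 for the warranty, so net payoff = 30 − 5 = 25.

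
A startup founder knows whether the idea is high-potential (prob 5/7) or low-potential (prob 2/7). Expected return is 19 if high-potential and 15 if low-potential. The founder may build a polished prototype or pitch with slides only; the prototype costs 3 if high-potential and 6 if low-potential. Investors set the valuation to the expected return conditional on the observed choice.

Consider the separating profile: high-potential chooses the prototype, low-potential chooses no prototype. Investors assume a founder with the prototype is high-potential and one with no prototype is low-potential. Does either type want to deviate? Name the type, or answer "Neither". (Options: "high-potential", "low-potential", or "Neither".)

The prototype pays 19; no prototype pays 15.
high-potential: assigned the prototype, nets 19 − 3 = 16; deviating to no prototype nets 15.
low-potential: assigned no prototype, nets 15; deviating to the prototype nets 19 − 6 = 13.
Both types strictly prefer their assigned action; no profitable deviation.

Neither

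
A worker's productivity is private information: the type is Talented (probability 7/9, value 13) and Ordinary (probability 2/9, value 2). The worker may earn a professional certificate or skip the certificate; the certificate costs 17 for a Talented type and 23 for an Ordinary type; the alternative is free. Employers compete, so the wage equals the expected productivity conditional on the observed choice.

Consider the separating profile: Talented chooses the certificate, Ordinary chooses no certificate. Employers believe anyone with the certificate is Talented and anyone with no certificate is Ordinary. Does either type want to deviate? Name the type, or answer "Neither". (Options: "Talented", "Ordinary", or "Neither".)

Talented

The certificate pays 13; no certificate pays 2.
Talented: assigned the certificate, nets 13 − 17 = -4; deviating to no certificate nets 2.
Ordinary: assigned no certificate, nets 2; deviating to the certificate nets 13 − 23 = -10.
The Talented type gains 6 by deviating.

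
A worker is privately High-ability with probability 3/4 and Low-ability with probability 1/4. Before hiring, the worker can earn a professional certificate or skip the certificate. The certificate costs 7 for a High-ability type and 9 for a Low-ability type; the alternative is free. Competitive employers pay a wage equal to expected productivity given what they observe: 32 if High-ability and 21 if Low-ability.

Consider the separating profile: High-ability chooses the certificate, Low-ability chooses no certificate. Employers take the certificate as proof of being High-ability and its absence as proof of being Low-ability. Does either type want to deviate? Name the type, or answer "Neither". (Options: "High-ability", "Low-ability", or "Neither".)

Low-ability

The certificate pays 32; no certificate pays 21.
High-ability: assigned the certificate, nets 32 − 7 = 25; deviating to no certificate nets 21.
Low-ability: assigned no certificate, nets 21; deviating to the certificate nets 32 − 9 = 23.
The Low-ability type gains 2 by deviating.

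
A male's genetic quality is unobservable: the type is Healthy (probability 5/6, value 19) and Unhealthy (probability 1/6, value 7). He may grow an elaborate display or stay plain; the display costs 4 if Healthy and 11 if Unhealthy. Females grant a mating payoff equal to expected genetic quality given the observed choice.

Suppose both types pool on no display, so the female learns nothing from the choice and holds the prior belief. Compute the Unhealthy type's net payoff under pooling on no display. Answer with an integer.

Pooled mating payoff = 5/6·19 + 1/6·7 = 17.
Unhealthy pays no cost for no display, so net payoff = 17.

17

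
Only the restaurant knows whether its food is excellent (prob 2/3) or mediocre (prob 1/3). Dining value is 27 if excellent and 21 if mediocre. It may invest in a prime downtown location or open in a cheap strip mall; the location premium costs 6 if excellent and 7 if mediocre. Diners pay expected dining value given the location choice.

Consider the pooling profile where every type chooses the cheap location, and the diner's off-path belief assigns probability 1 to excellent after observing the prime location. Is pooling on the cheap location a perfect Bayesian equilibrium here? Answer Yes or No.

On path, the diner holds the prior and pays 2/3·27 + 1/3·21 = 25. Off path (the prime location), believing excellent, it pays 27.
excellent: the cheap location nets 25; the prime location nets 27 − 6 = 21. excellent stays.
mediocre: the cheap location nets 25; the prime location nets 27 − 7 = 20. mediocre stays.
No type deviates, so pooling is sustained.

Yes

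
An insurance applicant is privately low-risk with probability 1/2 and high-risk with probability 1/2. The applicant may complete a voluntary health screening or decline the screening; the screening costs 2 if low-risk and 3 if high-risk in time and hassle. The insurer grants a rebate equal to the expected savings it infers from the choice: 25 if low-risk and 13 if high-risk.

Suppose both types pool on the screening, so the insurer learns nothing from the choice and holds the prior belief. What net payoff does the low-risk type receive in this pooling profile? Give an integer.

17

Pooled rebate = 1/2·25 + 1/2·13 = 19.
low-risk pays cost 2 for the screening, so net payoff = 19 − 2 = 17.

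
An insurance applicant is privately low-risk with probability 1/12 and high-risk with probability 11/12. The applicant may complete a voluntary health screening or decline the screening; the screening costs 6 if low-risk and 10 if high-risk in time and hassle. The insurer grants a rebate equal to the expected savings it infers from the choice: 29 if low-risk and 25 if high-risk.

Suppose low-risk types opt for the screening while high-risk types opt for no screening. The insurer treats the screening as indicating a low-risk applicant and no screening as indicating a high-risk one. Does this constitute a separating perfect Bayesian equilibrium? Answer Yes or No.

Under these beliefs, the screening earns rebate 29 and no screening earns rebate 25.
low-risk: the screening nets 29 − 6 = 23; no screening nets 25. low-risk would deviate to no screening.
high-risk: the screening nets 29 − 10 = 19; no screening nets 25. high-risk prefers no screening.
low-risk has a profitable deviation, so the profile is not an equilibrium.

No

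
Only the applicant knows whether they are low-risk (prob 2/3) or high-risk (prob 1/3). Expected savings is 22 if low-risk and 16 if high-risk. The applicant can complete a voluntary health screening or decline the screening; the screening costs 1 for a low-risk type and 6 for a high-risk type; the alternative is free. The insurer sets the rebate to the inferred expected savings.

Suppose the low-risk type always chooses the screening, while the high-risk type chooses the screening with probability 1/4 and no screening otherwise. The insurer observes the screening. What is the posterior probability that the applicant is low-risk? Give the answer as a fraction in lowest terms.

P(the screening) = (2/3)·1 + (1/3)·(1/4) = 3/4.
By Bayes' rule, P(low-risk | the screening) = (2/3) / (3/4) = 8/9.

8/9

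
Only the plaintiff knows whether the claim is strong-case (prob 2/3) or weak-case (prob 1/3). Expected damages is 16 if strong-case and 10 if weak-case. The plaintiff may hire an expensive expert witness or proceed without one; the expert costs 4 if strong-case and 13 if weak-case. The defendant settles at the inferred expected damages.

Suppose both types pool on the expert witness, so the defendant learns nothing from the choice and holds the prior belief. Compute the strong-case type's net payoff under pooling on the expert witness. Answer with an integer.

10

Pooled settlement = 2/3·16 + 1/3·10 = 14.
strong-case pays cost 4 for the expert witness, so net payoff = 14 − 4 = 10.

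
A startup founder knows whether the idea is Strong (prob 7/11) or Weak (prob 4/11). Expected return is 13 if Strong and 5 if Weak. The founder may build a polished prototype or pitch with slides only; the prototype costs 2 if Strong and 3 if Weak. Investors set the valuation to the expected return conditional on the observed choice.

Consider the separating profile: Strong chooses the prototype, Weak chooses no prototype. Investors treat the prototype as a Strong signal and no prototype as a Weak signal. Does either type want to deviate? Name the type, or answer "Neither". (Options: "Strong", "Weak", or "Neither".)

The prototype pays 13; no prototype pays 5.
Strong: assigned the prototype, nets 13 − 2 = 11; deviating to no prototype nets 5.
Weak: assigned no prototype, nets 5; deviating to the prototype nets 13 − 3 = 10.
The Weak type gains 5 by deviating.

Weak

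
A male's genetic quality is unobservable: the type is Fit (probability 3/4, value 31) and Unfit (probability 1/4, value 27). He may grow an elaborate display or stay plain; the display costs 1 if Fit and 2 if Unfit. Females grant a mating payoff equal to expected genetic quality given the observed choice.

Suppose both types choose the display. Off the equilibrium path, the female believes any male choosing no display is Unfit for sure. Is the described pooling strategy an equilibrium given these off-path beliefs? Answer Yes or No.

Yes

On path, the female holds the prior and pays 3/4·31 + 1/4·27 = 30. Off path (no display), believing Unfit, it pays 27.
Fit: the display nets 30 − 1 = 29; no display nets 27. Fit stays.
Unfit: the display nets 30 − 2 = 28; no display nets 27. Unfit stays.
No type deviates, so pooling is sustained.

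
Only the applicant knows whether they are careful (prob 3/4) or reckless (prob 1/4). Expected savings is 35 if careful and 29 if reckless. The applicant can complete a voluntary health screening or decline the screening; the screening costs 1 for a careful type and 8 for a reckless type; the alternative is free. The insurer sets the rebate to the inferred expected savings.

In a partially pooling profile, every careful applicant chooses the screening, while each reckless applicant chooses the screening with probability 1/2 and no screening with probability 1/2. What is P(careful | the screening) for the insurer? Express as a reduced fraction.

6/7

P(the screening) = (3/4)·1 + (1/4)·(1/2) = 7/8.
By Bayes' rule, P(careful | the screening) = (3/4) / (7/8) = 6/7.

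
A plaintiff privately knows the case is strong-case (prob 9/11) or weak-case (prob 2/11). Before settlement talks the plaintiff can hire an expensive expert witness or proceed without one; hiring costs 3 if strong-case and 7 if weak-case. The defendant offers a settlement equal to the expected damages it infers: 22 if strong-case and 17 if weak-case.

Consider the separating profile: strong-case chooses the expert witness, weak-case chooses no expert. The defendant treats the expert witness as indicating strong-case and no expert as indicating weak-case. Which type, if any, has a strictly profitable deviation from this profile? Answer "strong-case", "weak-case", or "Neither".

The expert witness pays 22; no expert pays 17.
strong-case: assigned the expert witness, nets 22 − 3 = 19; deviating to no expert nets 17.
weak-case: assigned no expert, nets 17; deviating to the expert witness nets 22 − 7 = 15.
Both types strictly prefer their assigned action; no profitable deviation.

Neither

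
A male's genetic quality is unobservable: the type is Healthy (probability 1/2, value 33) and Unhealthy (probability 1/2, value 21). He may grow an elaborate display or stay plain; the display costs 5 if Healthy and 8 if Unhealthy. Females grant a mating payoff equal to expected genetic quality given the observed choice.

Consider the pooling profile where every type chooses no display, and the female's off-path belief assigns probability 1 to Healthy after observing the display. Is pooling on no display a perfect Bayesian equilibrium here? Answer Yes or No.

No

On path, the female holds the prior and pays 1/2·33 + 1/2·21 = 27. Off path (the display), believing Healthy, it pays 33.
Healthy: no display nets 27; the display nets 33 − 5 = 28. Healthy would deviate.
Unhealthy: no display nets 27; the display nets 33 − 8 = 25. Unhealthy stays.
A type deviates, so pooling fails.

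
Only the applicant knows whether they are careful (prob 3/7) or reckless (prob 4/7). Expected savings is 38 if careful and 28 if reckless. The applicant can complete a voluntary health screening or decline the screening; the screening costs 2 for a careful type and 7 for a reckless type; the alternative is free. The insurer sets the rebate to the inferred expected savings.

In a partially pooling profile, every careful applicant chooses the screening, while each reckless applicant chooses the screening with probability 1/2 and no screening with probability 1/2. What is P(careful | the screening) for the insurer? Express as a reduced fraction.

P(the screening) = (3/7)·1 + (4/7)·(1/2) = 5/7.
By Bayes' rule, P(careful | the screening) = (3/7) / (5/7) = 3/5.

3/5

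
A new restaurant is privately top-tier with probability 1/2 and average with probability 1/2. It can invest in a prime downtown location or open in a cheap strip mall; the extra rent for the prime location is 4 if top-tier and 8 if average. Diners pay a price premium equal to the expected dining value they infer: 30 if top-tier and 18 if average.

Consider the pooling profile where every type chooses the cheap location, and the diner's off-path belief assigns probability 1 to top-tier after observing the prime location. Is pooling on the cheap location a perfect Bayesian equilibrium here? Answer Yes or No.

On path, the diner holds the prior and pays 1/2·30 + 1/2·18 = 24. Off path (the prime location), believing top-tier, it pays 30.
top-tier: the cheap location nets 24; the prime location nets 30 − 4 = 26. top-tier would deviate.
average: the cheap location nets 24; the prime location nets 30 − 8 = 22. average stays.
A type deviates, so pooling fails.

No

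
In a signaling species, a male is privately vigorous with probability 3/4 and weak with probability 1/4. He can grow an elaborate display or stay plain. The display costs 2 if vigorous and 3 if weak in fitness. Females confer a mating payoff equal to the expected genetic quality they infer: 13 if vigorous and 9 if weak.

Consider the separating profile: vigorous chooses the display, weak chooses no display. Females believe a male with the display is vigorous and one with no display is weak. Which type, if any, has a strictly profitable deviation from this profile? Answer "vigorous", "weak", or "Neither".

The display pays 13; no display pays 9.
vigorous: assigned the display, nets 13 − 2 = 11; deviating to no display nets 9.
weak: assigned no display, nets 9; deviating to the display nets 13 − 3 = 10.
The weak type gains 1 by deviating.

weak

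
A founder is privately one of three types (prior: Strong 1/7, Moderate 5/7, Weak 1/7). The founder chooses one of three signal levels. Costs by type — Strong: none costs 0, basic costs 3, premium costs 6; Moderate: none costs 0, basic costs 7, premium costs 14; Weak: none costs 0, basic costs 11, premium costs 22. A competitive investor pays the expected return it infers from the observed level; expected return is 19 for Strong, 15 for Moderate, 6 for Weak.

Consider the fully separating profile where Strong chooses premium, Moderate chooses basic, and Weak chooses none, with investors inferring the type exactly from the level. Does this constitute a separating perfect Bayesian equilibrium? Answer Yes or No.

Yes

Separating valuations: premium → 19, basic → 15, none → 6.
Strong (assigned premium): none: 6 − 0 = 6; basic: 15 − 3 = 12; premium: 19 − 6 = 13. Strong stays.
Moderate (assigned basic): none: 6 − 0 = 6; basic: 15 − 7 = 8; premium: 19 − 14 = 5. Moderate stays.
Weak (assigned none): none: 6 − 0 = 6; basic: 15 − 11 = 4; premium: 19 − 22 = -3. Weak stays.
Every type prefers its assigned level; separation holds.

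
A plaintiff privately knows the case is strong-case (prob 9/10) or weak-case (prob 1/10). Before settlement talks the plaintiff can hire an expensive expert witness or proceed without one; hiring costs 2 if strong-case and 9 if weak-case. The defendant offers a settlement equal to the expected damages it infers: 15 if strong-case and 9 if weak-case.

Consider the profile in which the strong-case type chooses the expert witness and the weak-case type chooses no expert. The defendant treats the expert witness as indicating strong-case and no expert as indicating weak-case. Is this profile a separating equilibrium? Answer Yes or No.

Under these beliefs, the expert witness earns settlement 15 and no expert earns settlement 9.
strong-case: the expert witness nets 15 − 2 = 13; no expert nets 9. strong-case prefers the expert witness.
weak-case: the expert witness nets 15 − 9 = 6; no expert nets 9. weak-case prefers no expert.
Neither type deviates, so the separating profile is an equilibrium.

Yes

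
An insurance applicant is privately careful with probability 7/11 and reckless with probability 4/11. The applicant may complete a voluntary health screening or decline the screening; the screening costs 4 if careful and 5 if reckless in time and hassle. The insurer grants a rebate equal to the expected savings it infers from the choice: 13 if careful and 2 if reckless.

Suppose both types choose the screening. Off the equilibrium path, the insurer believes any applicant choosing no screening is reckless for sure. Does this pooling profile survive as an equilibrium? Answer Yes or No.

Yes

On path, the insurer holds the prior and pays 7/11·13 + 4/11·2 = 9. Off path (no screening), believing reckless, it pays 2.
careful: the screening nets 9 − 4 = 5; no screening nets 2. careful stays.
reckless: the screening nets 9 − 5 = 4; no screening nets 2. reckless stays.
No type deviates, so pooling is sustained.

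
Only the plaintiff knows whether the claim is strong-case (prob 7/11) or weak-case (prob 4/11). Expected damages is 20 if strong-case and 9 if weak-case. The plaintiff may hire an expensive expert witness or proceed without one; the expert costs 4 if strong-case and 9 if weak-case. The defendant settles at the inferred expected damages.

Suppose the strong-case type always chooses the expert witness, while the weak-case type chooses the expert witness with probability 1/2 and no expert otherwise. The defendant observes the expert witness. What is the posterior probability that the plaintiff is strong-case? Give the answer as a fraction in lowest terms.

7/9

P(the expert witness) = (7/11)·1 + (4/11)·(1/2) = 9/11.
By Bayes' rule, P(strong-case | the expert witness) = (7/11) / (9/11) = 7/9.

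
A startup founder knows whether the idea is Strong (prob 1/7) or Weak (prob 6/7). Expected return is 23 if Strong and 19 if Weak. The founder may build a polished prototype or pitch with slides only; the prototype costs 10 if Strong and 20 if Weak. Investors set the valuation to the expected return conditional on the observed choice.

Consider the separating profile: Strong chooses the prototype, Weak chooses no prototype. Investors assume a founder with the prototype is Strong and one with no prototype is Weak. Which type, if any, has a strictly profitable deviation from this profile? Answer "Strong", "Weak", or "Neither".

Strong

The prototype pays 23; no prototype pays 19.
Strong: assigned the prototype, nets 23 − 10 = 13; deviating to no prototype nets 19.
Weak: assigned no prototype, nets 19; deviating to the prototype nets 23 − 20 = 3.
The Strong type gains 6 by deviating.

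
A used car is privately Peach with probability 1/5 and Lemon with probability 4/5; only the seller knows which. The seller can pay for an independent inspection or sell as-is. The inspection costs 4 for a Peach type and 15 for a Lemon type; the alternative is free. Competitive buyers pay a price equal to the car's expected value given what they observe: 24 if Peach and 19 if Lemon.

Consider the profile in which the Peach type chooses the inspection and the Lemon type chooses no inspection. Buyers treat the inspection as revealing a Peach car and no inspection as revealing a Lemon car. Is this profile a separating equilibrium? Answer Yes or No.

Under these beliefs, the inspection earns price 24 and no inspection earns price 19.
Peach: the inspection nets 24 − 4 = 20; no inspection nets 19. Peach prefers the inspection.
Lemon: the inspection nets 24 − 15 = 9; no inspection nets 19. Lemon prefers no inspection.
Neither type deviates, so the separating profile is an equilibrium.

Yes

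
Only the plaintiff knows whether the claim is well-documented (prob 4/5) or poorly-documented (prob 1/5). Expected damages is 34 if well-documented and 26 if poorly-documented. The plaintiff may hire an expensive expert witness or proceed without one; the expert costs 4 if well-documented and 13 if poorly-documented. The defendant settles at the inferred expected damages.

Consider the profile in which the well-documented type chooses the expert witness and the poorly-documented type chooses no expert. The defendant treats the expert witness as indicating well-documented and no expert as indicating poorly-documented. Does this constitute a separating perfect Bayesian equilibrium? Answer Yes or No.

Yes

Under these beliefs, the expert witness earns settlement 34 and no expert earns settlement 26.
well-documented: the expert witness nets 34 − 4 = 30; no expert nets 26. well-documented prefers the expert witness.
poorly-documented: the expert witness nets 34 − 13 = 21; no expert nets 26. poorly-documented prefers no expert.
Neither type deviates, so the separating profile is an equilibrium.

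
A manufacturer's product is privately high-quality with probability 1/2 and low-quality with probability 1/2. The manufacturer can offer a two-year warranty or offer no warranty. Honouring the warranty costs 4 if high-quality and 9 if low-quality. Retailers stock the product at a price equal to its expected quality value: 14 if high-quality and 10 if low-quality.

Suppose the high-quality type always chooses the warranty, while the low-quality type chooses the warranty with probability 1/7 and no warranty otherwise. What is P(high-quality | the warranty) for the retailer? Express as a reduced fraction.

7/8

P(the warranty) = (1/2)·1 + (1/2)·(1/7) = 4/7.
By Bayes' rule, P(high-quality | the warranty) = (1/2) / (4/7) = 7/8.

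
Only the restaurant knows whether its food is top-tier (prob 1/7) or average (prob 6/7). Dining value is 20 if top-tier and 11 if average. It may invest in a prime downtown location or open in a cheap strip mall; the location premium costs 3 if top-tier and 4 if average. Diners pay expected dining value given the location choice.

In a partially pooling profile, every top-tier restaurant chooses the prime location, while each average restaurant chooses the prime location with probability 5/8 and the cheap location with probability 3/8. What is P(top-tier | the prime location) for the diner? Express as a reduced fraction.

P(the prime location) = (1/7)·1 + (6/7)·(5/8) = 19/28.
By Bayes' rule, P(top-tier | the prime location) = (1/7) / (19/28) = 4/19.

4/19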